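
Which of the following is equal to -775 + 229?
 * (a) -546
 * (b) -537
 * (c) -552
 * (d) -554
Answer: a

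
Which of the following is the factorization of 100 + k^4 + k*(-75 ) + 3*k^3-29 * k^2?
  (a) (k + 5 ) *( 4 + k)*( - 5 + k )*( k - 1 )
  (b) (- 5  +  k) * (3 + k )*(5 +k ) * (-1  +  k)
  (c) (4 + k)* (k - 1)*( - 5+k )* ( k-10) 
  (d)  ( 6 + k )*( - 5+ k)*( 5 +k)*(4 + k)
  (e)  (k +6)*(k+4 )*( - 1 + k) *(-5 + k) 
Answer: a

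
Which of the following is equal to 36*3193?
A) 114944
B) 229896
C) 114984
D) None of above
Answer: D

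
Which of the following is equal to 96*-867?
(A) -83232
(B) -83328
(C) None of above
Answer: A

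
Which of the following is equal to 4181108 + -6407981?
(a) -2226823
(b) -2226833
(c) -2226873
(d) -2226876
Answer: c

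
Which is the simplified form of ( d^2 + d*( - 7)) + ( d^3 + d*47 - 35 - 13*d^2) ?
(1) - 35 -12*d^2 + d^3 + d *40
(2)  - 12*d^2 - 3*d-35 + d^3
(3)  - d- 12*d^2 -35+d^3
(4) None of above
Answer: 1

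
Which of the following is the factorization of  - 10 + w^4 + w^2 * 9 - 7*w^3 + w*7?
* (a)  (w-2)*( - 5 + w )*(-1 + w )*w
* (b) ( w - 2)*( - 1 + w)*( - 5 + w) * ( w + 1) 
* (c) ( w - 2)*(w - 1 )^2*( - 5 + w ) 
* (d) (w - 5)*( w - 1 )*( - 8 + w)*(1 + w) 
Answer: b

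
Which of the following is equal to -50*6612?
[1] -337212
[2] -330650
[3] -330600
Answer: 3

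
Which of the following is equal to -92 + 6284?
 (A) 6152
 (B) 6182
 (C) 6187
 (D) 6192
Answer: D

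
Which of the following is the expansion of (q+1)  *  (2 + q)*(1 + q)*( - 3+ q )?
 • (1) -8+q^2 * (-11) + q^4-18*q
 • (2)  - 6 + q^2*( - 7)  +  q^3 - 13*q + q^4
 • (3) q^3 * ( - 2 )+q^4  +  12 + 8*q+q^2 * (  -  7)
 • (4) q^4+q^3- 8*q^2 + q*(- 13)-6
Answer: 2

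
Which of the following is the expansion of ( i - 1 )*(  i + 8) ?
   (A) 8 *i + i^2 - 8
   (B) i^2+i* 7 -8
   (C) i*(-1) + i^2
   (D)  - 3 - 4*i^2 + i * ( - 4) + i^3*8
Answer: B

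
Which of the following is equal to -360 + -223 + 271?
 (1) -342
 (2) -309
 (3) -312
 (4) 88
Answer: 3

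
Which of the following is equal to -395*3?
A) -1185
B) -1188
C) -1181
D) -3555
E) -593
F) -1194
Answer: A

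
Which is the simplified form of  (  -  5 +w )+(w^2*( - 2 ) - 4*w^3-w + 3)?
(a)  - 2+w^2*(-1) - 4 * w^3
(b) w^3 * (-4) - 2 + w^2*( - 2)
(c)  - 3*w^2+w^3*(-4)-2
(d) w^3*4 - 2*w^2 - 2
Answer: b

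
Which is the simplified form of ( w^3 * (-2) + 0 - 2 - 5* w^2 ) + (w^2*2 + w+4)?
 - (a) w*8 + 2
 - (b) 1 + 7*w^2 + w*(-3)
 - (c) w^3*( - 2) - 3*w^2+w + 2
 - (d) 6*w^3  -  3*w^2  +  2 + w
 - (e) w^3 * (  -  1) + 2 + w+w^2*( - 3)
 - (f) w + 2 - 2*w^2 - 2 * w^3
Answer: c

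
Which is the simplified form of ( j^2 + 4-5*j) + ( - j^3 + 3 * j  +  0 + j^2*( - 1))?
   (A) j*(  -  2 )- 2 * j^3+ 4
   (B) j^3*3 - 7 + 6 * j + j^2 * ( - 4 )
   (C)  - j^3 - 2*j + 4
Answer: C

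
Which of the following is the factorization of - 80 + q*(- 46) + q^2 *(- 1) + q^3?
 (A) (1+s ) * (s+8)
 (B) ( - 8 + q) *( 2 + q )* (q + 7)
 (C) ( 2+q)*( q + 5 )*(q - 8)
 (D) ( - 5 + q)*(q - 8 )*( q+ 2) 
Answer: C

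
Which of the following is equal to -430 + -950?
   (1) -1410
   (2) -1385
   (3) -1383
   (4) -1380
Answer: 4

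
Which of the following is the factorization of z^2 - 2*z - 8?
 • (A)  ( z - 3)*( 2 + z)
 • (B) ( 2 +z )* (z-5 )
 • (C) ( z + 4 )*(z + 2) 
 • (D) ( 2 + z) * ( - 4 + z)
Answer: D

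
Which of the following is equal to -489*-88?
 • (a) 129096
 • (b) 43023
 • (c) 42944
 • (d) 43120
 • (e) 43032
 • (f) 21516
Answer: e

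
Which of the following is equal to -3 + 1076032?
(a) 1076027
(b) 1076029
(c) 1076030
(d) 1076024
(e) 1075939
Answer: b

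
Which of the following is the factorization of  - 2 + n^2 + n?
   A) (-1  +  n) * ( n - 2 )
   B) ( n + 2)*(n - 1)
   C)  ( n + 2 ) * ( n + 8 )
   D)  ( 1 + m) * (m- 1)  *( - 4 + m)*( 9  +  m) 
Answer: B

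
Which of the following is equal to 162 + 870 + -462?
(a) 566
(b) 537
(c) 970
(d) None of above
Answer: d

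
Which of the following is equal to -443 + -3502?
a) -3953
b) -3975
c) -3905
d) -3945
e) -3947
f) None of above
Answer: d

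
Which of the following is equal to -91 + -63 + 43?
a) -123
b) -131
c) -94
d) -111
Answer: d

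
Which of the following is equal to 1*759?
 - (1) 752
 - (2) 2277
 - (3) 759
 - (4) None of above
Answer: 3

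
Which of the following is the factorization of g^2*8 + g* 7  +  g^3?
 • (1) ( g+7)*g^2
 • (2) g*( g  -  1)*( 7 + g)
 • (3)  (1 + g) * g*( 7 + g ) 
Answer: 3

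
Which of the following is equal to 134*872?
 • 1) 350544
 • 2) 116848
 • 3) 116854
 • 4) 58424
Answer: 2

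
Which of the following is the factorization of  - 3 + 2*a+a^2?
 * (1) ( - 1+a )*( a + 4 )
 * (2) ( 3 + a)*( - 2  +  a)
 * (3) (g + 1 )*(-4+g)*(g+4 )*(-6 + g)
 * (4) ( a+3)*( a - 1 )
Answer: 4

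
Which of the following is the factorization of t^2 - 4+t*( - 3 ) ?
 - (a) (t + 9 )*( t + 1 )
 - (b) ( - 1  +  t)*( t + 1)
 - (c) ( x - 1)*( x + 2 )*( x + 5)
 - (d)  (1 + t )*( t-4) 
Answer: d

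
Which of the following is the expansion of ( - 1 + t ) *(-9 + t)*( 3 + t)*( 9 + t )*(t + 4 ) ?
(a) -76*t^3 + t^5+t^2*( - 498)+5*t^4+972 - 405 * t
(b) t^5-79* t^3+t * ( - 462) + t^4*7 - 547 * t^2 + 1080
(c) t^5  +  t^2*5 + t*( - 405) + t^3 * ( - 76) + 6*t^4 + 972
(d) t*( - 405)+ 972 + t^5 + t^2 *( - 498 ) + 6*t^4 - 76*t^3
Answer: d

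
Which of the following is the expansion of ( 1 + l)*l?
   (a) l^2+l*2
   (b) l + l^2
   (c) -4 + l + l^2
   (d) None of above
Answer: b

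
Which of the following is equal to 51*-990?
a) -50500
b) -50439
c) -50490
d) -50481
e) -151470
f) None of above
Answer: c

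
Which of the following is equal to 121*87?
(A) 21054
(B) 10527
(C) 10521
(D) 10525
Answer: B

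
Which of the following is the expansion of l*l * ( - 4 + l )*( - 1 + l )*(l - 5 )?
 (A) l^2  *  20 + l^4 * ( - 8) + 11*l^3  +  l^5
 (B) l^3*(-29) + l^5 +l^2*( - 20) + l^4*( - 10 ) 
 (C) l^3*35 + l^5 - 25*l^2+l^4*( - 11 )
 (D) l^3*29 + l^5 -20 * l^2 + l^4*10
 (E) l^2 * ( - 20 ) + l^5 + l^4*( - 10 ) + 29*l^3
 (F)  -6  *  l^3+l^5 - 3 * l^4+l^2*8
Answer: E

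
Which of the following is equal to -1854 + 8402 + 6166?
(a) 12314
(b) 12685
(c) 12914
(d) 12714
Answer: d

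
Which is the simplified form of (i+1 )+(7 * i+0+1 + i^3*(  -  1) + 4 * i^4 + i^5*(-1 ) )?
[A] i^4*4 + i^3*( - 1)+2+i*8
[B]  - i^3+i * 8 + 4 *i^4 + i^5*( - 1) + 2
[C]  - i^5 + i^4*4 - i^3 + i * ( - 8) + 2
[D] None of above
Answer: B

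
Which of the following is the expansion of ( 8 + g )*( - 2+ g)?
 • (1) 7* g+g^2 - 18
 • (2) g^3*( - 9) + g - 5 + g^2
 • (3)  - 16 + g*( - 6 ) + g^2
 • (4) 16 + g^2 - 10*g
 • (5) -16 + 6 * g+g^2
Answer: 5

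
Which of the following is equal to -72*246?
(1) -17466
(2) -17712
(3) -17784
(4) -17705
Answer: 2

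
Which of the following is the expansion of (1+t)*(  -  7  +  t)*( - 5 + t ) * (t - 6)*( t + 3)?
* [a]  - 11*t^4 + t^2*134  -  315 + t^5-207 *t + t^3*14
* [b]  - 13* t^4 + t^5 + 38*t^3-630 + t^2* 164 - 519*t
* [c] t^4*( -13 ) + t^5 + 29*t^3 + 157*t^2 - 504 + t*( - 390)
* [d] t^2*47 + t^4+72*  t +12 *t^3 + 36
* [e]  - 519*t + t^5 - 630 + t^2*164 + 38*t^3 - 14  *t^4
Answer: e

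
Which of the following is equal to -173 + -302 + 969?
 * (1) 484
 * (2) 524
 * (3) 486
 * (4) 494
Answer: 4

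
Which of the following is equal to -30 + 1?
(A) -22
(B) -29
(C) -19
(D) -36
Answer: B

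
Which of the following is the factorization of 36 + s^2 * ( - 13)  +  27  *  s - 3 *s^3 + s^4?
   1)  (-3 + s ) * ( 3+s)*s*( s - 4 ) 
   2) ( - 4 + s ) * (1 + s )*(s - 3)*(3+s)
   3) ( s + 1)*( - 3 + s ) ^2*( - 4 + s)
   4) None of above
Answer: 2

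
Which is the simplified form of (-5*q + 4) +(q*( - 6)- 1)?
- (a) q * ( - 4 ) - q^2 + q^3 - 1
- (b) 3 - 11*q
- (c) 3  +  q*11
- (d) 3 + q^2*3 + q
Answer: b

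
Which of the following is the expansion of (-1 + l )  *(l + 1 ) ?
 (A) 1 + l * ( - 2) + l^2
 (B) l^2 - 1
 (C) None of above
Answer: B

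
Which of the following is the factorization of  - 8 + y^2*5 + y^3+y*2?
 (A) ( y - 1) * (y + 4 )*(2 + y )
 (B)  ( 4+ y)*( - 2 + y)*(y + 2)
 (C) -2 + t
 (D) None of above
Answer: A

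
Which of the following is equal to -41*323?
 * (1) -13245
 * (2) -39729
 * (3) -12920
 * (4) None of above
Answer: 4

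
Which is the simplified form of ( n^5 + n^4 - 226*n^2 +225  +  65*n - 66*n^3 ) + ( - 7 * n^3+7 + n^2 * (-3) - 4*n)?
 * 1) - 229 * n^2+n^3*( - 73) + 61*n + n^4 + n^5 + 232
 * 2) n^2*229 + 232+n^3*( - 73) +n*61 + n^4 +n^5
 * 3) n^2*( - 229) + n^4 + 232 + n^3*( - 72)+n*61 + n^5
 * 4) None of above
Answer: 1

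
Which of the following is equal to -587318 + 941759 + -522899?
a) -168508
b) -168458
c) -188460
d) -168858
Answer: b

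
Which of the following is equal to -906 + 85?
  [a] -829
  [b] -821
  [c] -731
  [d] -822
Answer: b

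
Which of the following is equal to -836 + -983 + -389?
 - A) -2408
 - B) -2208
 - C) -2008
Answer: B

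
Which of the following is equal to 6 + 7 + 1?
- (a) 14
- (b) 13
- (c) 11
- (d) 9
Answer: a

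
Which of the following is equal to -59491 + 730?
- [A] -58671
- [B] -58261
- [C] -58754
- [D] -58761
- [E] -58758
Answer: D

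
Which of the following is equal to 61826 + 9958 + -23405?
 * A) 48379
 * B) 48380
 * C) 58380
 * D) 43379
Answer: A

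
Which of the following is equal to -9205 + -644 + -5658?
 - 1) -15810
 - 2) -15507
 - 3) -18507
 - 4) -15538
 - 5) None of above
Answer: 2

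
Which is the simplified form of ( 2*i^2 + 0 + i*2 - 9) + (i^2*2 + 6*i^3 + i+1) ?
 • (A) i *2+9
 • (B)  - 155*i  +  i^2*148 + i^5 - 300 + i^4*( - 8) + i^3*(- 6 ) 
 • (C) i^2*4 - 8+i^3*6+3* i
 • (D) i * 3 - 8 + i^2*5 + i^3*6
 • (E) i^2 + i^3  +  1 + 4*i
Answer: C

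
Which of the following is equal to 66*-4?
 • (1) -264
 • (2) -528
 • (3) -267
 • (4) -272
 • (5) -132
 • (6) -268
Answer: 1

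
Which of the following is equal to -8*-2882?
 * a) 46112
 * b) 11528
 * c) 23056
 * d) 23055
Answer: c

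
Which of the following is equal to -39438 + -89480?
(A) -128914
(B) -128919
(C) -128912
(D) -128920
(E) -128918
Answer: E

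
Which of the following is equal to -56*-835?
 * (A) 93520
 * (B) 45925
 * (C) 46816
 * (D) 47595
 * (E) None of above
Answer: E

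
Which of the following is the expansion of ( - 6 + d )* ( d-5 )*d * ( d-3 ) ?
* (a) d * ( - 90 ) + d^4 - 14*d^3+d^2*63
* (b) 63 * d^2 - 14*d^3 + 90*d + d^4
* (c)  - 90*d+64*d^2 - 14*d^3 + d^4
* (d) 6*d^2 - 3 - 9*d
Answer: a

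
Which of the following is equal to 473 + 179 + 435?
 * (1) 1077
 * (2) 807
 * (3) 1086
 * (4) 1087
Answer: 4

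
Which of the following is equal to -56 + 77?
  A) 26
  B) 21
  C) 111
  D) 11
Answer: B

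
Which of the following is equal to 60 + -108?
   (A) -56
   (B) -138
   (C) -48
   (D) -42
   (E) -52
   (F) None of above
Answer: C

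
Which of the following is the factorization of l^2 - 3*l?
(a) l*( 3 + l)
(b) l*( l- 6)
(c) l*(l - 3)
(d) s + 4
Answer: c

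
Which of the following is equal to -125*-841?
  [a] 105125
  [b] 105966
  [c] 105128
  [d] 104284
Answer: a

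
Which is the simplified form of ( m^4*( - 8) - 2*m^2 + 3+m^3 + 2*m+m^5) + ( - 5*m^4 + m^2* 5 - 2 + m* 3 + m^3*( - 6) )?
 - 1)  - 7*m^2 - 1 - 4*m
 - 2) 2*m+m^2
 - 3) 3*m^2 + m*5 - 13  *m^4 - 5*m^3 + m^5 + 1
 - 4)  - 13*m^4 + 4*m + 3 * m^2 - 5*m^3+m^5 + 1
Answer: 3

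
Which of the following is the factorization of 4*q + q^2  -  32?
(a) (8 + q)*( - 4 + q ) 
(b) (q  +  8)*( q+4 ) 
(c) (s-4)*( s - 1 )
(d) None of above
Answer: a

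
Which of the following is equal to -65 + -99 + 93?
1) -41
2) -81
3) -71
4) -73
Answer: 3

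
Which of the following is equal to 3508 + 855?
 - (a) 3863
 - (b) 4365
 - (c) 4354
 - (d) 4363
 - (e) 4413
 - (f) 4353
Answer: d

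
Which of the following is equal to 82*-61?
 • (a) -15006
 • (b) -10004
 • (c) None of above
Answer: c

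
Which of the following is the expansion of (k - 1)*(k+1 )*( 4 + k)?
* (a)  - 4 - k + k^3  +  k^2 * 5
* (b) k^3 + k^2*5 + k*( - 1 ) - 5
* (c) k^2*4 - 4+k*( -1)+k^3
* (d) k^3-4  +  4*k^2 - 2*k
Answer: c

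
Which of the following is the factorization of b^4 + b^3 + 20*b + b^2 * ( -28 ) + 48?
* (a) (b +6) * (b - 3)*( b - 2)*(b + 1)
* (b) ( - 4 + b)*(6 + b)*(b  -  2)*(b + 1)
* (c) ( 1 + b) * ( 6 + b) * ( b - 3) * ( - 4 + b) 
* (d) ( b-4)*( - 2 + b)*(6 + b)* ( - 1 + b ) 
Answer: b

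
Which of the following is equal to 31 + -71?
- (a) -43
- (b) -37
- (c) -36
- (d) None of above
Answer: d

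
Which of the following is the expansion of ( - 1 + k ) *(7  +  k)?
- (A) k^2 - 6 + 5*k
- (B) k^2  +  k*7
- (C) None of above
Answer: C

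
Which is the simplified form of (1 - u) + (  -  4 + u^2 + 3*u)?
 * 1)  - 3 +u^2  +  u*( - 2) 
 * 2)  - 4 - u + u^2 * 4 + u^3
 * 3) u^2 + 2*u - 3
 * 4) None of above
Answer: 3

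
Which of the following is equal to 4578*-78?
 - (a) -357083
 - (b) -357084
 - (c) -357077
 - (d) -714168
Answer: b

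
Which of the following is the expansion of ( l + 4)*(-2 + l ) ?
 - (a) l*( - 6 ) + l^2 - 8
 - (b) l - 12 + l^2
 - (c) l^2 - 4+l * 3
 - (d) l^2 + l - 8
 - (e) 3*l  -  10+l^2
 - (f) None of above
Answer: f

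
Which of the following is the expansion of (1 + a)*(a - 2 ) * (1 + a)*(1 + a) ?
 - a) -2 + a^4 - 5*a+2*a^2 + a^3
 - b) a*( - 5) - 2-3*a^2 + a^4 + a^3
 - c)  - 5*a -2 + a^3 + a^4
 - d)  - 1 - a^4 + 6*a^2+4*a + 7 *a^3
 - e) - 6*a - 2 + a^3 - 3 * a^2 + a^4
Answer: b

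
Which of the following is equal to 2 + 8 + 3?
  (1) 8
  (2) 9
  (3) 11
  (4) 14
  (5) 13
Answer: 5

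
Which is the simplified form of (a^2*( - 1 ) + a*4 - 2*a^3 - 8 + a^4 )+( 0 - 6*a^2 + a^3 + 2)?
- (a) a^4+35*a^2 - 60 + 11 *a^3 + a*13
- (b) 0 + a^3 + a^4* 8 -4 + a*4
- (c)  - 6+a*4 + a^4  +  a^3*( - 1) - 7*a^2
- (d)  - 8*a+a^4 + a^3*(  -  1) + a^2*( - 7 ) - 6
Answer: c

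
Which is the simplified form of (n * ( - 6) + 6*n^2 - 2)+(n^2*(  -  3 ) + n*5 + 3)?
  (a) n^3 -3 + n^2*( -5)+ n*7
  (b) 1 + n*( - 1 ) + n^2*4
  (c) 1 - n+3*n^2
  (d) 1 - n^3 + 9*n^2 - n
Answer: c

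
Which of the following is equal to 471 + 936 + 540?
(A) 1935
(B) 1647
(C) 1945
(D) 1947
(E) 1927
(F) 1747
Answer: D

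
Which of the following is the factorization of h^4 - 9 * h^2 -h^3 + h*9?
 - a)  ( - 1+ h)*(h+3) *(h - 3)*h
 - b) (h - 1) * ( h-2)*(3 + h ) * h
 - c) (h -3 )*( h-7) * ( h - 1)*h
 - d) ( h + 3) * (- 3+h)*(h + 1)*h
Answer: a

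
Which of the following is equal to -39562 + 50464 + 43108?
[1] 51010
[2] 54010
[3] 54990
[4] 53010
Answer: 2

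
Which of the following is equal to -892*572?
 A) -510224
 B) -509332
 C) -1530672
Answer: A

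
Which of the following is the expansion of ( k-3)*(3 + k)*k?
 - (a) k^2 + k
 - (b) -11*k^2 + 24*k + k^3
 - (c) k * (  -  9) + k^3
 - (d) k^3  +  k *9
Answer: c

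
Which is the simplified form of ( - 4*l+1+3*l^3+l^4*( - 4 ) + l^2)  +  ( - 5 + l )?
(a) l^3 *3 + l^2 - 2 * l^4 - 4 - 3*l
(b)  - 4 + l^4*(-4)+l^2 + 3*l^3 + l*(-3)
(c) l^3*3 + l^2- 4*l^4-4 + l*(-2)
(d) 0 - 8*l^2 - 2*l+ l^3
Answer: b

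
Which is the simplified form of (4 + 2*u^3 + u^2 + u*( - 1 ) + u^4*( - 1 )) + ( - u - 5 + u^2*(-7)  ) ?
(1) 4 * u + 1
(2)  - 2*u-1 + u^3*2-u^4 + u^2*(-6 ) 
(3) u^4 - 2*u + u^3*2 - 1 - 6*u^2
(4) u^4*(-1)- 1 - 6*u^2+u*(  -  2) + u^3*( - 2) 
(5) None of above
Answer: 2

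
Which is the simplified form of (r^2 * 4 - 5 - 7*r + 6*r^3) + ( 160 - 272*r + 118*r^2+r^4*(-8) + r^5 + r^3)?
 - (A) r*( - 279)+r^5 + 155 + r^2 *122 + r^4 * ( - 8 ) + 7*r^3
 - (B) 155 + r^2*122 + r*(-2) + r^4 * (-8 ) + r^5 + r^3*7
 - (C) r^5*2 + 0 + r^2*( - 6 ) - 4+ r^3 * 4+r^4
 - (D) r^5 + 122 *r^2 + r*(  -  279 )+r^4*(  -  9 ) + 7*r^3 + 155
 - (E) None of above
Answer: A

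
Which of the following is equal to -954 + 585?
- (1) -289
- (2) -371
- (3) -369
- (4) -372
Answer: 3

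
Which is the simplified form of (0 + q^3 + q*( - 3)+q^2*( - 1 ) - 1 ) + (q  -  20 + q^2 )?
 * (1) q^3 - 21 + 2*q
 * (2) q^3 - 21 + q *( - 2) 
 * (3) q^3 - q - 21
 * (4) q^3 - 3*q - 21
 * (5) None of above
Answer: 2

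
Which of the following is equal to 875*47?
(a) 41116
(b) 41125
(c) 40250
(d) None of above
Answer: b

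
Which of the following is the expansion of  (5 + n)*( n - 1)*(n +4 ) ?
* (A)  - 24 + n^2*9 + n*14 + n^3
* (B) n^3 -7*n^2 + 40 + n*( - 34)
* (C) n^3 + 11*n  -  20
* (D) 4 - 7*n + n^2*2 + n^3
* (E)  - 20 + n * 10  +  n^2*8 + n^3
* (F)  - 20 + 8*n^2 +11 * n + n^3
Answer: F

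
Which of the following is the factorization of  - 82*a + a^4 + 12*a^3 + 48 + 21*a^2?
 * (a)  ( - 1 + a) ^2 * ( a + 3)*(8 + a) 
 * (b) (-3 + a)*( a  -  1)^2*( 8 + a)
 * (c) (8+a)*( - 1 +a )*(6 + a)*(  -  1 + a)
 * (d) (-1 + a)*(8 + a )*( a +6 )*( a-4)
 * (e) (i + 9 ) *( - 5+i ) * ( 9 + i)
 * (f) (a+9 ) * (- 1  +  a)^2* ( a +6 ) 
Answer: c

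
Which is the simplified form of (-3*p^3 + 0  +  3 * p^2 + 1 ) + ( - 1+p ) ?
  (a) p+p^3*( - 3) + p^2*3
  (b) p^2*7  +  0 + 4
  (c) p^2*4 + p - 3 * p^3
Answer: a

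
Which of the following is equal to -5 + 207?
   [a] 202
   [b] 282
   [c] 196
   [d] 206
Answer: a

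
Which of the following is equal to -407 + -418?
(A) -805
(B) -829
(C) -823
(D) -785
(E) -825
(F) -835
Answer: E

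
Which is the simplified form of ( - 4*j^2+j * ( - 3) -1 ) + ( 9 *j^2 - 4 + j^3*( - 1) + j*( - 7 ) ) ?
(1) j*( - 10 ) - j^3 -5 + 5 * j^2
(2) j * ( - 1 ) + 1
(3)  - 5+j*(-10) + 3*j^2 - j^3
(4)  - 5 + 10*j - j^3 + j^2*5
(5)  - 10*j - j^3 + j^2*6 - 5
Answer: 1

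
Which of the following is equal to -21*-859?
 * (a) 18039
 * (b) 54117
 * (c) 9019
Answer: a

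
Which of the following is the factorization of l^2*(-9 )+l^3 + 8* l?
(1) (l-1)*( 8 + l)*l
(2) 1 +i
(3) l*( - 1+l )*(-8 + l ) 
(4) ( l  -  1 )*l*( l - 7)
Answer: 3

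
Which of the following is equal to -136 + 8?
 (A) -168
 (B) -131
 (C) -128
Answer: C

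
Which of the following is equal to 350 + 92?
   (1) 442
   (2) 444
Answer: 1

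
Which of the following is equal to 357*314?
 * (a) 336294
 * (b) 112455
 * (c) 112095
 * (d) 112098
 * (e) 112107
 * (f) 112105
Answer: d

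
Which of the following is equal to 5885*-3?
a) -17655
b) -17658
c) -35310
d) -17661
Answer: a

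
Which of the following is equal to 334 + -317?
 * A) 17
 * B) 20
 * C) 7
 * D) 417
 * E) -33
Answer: A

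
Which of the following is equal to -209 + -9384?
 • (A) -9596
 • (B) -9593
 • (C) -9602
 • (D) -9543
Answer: B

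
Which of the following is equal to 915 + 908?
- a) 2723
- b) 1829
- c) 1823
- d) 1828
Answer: c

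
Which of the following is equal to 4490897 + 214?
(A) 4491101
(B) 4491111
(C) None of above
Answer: B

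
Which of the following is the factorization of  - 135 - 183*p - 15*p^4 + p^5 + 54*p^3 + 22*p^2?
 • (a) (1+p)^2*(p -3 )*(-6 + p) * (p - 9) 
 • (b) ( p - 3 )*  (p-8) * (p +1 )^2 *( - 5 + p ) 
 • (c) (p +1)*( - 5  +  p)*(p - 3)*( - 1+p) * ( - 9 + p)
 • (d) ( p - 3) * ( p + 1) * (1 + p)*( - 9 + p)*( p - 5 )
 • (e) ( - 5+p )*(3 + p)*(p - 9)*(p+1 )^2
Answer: d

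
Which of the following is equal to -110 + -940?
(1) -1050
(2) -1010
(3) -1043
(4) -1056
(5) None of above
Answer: 1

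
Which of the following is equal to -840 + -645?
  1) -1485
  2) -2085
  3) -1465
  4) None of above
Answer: 1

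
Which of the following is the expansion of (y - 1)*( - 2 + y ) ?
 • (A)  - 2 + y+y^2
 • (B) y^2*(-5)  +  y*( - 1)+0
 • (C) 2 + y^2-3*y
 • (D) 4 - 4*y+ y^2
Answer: C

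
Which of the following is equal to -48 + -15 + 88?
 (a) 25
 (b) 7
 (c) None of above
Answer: a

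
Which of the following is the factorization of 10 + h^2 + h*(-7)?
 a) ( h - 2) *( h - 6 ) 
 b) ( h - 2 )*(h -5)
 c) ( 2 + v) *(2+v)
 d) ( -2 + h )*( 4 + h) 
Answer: b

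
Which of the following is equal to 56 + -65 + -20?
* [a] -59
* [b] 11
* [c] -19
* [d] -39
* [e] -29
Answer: e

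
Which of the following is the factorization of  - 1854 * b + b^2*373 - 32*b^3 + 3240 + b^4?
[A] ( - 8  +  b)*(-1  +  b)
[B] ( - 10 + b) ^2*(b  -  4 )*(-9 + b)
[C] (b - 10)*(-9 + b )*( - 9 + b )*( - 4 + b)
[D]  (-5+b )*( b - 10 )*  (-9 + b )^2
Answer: C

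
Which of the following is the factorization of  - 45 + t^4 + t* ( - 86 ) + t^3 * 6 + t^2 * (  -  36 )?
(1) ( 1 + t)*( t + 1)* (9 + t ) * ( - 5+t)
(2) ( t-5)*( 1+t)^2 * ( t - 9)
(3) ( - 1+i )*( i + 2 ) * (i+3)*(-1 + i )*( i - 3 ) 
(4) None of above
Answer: 1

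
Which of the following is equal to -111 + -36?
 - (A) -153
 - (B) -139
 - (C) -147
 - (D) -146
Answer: C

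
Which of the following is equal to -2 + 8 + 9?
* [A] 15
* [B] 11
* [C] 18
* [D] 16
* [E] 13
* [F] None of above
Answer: A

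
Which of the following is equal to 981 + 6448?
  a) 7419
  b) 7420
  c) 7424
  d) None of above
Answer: d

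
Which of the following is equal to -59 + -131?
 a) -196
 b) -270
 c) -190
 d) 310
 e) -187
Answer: c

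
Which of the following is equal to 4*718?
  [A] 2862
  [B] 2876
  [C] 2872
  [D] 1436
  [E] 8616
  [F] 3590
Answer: C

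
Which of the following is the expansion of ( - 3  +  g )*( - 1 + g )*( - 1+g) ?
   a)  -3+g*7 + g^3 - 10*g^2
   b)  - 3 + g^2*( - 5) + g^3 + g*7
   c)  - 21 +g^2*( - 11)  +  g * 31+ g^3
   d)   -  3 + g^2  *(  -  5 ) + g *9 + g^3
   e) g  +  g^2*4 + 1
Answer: b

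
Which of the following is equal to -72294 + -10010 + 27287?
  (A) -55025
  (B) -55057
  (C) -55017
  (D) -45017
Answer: C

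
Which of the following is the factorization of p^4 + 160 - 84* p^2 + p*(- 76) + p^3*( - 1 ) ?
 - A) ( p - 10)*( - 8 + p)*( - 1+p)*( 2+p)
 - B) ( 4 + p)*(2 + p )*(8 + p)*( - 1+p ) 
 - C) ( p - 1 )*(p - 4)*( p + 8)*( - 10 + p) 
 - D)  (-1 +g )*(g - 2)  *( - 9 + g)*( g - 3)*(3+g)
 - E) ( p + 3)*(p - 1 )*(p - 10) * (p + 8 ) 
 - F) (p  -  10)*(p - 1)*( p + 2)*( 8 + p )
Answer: F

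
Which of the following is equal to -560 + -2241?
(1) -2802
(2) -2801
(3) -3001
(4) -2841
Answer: 2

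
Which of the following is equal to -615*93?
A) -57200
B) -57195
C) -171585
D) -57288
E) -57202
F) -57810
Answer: B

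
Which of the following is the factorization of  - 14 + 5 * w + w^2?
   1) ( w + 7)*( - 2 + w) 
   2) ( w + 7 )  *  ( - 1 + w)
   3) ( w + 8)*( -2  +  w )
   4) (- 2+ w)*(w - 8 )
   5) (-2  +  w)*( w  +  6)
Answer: 1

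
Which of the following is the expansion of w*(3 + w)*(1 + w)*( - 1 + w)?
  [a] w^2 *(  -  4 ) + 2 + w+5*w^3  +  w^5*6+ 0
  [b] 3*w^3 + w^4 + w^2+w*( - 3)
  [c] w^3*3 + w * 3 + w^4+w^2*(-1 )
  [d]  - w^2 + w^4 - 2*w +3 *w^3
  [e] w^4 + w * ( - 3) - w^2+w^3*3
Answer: e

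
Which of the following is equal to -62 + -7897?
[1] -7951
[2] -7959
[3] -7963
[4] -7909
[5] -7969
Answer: 2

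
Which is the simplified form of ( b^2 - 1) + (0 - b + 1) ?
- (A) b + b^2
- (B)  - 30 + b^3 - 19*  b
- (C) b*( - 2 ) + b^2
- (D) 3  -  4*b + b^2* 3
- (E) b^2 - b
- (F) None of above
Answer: E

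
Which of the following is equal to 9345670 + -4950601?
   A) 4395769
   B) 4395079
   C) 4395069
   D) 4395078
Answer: C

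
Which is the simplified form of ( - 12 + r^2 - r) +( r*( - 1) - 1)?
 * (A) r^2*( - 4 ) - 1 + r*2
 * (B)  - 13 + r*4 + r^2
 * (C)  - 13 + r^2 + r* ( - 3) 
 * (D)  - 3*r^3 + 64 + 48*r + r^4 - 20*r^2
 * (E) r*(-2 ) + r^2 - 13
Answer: E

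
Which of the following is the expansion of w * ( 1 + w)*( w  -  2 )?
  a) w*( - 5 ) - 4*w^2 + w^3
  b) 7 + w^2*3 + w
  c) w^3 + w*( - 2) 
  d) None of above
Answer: d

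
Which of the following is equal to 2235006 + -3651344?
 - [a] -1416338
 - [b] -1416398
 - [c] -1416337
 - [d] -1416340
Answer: a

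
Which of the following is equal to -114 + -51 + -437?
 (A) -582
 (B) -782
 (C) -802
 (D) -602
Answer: D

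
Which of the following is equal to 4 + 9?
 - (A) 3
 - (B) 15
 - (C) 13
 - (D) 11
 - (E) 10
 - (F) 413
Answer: C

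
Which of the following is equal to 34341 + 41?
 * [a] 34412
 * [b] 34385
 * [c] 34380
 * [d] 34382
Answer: d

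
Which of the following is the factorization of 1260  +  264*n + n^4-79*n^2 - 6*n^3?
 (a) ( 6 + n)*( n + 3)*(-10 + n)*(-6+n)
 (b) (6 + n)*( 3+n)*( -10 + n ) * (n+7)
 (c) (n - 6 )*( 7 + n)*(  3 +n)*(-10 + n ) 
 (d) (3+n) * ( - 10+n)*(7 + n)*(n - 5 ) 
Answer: c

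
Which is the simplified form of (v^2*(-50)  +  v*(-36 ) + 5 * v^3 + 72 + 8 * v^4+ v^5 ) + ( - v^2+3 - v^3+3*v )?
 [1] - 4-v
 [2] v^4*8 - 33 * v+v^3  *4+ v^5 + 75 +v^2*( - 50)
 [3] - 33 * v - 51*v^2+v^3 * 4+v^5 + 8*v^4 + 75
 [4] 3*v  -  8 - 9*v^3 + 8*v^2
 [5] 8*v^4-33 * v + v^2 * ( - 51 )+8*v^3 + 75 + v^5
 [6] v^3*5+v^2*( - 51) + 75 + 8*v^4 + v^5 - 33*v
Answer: 3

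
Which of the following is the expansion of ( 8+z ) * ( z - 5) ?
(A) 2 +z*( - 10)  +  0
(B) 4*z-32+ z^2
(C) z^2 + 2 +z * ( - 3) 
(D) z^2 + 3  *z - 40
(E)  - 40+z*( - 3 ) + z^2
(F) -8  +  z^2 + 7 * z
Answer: D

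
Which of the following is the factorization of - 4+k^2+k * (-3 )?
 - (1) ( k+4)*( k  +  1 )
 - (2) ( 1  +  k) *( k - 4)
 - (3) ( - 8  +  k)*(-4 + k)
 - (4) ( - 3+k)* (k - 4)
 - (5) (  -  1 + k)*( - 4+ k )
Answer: 2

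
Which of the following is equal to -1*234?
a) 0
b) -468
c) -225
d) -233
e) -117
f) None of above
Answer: f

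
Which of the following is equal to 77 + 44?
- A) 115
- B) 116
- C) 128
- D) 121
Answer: D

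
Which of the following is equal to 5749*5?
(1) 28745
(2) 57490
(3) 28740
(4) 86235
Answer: 1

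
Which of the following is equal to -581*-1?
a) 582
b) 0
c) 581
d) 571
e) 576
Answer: c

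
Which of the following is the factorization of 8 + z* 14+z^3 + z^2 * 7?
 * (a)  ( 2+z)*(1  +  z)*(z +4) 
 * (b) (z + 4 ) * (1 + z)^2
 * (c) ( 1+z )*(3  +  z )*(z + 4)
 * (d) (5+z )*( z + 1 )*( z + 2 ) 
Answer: a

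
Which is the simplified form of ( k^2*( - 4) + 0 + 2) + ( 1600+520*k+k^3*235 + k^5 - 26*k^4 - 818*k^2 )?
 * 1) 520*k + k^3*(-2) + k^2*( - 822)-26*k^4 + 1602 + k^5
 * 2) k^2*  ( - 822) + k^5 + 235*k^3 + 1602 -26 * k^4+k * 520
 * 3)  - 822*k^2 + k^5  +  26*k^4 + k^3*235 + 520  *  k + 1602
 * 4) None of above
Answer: 2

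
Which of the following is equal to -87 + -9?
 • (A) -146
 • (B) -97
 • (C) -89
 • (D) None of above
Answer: D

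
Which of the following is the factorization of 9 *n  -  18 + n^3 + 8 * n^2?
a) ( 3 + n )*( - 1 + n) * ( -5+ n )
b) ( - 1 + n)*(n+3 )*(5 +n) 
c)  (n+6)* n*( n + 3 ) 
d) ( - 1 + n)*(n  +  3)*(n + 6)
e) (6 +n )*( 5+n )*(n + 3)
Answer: d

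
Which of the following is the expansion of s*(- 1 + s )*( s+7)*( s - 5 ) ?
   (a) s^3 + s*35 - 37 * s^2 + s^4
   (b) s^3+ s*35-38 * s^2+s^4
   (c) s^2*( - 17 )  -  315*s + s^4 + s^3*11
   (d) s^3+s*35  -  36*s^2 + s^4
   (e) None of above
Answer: a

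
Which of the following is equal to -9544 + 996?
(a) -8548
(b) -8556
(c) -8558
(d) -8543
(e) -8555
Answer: a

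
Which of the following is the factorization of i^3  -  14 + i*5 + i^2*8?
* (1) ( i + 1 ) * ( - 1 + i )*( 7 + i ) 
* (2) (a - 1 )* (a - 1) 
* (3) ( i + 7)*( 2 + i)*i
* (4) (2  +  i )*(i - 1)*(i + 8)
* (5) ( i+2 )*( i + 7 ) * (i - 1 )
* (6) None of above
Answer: 5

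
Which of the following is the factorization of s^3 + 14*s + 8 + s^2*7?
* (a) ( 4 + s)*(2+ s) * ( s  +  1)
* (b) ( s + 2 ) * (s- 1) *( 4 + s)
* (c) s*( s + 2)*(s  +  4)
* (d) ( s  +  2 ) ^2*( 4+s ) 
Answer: a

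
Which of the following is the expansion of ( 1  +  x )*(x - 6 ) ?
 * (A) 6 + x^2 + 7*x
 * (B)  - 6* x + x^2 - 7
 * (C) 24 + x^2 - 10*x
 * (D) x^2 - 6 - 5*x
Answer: D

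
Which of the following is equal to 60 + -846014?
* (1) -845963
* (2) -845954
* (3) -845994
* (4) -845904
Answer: 2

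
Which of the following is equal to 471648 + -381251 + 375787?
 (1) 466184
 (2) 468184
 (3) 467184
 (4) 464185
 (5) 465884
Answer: 1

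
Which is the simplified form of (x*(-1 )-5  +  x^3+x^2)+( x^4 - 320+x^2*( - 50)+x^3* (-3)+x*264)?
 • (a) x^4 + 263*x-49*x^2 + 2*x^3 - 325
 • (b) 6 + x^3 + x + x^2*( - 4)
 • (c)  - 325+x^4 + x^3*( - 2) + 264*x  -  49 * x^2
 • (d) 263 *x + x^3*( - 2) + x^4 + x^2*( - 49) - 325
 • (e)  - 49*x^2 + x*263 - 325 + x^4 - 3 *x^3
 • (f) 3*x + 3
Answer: d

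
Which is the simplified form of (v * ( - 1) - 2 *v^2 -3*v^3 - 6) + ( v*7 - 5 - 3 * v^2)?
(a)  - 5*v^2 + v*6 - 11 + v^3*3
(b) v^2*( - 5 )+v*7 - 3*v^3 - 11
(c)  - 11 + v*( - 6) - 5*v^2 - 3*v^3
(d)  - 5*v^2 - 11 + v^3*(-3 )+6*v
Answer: d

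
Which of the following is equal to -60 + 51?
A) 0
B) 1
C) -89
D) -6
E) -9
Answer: E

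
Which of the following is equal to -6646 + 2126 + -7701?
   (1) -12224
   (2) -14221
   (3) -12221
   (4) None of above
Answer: 3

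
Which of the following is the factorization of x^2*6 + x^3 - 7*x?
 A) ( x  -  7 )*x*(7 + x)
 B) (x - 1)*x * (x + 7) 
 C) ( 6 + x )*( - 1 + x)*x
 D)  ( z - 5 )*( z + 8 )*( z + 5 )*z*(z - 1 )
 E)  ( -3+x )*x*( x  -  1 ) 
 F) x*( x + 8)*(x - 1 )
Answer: B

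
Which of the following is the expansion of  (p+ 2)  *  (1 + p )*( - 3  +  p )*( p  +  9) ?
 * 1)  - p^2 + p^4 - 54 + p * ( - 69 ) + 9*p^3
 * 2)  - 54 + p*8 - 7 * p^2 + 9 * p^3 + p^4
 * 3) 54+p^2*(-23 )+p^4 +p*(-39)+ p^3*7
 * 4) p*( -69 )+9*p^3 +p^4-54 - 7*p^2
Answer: 4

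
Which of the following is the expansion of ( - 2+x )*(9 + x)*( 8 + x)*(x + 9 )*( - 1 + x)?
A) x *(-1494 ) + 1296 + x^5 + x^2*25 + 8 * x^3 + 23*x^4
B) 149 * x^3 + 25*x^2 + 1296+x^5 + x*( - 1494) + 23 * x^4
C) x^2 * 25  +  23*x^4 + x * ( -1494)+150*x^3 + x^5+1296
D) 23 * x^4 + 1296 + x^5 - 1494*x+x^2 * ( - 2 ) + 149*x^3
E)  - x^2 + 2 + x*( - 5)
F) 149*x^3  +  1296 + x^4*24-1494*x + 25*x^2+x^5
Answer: B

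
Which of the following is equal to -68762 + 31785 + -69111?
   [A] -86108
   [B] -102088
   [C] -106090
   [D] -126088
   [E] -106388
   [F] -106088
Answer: F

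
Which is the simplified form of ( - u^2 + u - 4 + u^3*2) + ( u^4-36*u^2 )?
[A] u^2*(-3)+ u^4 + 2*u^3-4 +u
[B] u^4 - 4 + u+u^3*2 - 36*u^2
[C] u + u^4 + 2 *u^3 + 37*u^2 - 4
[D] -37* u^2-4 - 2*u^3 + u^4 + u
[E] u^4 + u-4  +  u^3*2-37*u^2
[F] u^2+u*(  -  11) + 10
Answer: E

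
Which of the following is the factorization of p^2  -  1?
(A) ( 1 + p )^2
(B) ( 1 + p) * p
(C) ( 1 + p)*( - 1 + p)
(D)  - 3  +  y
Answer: C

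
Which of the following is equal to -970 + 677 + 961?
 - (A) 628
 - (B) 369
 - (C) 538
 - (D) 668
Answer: D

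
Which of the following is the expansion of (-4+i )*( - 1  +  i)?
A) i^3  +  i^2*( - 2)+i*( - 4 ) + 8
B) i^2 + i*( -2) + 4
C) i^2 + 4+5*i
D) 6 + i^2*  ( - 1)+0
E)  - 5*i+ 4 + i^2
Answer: E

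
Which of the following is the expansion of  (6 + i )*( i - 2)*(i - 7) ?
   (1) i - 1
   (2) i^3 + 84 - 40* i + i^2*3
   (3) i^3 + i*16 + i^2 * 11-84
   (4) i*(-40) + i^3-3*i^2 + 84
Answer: 4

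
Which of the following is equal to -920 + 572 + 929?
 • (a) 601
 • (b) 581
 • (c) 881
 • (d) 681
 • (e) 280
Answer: b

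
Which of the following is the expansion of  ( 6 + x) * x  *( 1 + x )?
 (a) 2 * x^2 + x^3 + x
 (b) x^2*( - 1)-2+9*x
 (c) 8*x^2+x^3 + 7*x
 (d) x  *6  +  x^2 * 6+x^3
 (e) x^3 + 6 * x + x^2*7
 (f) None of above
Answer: e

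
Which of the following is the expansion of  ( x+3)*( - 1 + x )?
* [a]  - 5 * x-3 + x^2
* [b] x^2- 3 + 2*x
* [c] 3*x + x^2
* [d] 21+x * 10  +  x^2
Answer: b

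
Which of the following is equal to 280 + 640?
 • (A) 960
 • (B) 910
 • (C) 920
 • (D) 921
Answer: C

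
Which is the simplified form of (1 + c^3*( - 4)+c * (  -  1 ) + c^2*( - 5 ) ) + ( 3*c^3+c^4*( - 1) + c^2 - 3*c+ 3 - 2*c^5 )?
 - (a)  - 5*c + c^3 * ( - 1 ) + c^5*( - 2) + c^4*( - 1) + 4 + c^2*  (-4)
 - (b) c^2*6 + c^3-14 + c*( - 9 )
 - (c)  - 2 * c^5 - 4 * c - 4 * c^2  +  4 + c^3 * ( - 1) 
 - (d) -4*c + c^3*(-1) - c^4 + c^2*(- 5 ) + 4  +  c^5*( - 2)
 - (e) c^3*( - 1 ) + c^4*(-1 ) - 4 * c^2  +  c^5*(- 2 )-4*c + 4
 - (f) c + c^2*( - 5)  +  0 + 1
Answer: e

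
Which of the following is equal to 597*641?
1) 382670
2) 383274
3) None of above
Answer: 3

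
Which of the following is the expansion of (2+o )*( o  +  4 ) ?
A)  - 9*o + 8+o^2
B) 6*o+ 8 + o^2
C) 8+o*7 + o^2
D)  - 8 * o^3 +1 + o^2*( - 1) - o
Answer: B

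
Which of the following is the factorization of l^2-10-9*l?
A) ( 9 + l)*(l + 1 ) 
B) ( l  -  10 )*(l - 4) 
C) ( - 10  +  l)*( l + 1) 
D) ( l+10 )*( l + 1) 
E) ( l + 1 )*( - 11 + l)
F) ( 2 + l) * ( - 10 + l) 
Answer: C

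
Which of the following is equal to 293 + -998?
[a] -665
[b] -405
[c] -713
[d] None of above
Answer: d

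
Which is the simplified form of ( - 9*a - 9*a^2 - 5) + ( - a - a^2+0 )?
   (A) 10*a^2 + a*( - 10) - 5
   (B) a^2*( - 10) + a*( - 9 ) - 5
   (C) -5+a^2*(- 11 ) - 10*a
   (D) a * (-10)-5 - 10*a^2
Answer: D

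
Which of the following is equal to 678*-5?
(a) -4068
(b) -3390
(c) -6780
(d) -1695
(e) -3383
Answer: b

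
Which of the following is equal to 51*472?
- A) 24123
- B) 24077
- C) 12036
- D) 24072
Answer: D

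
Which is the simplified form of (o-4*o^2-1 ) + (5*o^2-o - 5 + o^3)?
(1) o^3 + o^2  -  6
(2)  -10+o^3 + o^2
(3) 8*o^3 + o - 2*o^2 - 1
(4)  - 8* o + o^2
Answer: 1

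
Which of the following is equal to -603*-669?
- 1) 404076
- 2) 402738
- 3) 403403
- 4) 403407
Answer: 4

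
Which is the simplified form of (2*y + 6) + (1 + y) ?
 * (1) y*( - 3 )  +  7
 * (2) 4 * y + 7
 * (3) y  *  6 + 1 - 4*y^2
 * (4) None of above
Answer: 4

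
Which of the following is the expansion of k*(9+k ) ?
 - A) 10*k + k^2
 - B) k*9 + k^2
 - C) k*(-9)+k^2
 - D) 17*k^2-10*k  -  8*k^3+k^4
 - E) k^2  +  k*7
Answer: B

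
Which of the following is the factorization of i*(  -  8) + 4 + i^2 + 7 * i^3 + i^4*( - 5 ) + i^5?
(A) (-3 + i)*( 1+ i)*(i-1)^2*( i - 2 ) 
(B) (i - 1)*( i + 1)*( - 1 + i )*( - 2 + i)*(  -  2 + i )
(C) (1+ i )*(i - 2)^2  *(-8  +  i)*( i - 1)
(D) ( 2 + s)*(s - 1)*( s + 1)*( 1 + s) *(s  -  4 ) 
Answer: B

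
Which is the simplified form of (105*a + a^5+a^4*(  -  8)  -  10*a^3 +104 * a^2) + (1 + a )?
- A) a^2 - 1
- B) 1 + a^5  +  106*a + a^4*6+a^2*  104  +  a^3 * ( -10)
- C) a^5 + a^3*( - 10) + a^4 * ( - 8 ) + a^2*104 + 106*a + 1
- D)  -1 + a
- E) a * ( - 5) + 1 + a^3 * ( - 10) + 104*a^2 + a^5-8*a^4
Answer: C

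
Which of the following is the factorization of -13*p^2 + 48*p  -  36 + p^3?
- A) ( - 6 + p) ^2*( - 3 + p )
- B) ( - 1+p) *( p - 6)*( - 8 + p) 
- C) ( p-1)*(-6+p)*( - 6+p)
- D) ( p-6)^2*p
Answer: C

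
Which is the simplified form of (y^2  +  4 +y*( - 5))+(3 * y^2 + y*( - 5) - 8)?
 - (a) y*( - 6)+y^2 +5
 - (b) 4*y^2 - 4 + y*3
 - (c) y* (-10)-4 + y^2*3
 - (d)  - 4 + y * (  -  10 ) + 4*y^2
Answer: d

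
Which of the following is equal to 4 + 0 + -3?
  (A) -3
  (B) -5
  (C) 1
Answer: C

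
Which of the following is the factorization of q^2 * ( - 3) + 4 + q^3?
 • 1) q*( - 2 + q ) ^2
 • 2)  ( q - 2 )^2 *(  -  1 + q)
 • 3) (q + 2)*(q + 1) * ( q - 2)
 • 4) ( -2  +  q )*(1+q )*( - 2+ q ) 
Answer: 4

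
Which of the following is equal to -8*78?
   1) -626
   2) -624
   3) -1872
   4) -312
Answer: 2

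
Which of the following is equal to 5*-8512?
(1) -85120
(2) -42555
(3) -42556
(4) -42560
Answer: 4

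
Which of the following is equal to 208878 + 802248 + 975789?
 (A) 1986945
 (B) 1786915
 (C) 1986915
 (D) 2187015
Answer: C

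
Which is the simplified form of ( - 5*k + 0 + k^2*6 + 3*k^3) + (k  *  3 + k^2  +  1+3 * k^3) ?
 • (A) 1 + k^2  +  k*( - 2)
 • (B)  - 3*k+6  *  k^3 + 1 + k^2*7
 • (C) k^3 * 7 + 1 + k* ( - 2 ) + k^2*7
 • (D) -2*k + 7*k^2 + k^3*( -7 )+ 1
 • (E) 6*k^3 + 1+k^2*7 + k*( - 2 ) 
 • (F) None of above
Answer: E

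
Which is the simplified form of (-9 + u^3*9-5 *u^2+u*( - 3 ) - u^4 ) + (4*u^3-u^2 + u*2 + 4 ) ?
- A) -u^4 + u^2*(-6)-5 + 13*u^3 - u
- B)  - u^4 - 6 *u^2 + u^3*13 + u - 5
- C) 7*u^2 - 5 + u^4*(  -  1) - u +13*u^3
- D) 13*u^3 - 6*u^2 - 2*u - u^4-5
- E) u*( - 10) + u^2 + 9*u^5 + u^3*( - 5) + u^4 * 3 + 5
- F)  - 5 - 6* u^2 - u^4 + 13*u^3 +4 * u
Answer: A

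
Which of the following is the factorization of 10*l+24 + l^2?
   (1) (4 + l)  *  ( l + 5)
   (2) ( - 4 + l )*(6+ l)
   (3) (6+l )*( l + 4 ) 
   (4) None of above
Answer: 3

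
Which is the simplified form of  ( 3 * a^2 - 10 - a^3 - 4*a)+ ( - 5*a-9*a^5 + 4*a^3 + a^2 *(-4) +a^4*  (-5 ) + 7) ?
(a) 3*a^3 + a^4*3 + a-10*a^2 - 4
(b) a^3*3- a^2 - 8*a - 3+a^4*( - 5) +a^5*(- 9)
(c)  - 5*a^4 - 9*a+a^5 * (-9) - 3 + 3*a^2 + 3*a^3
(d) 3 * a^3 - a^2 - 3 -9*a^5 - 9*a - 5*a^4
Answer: d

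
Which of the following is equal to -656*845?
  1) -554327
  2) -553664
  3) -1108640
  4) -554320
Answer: 4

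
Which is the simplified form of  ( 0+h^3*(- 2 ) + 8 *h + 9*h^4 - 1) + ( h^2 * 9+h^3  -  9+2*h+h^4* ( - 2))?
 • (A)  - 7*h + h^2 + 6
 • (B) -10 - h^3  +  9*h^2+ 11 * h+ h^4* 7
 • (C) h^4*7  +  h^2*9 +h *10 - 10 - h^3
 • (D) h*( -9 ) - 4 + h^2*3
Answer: C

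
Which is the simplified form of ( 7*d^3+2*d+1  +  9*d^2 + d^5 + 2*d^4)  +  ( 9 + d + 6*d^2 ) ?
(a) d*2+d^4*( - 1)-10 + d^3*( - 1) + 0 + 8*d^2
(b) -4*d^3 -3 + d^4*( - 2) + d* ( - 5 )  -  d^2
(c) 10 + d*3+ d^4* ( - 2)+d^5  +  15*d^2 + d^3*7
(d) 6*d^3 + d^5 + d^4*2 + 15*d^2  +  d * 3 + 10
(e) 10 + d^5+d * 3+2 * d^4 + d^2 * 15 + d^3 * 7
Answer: e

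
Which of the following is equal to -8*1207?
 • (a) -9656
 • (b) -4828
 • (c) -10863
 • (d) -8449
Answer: a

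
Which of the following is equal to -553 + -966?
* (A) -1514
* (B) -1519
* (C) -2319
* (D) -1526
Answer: B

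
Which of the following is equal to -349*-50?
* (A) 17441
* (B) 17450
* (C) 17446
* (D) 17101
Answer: B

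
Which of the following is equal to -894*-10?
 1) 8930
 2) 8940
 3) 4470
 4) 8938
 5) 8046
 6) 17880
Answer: 2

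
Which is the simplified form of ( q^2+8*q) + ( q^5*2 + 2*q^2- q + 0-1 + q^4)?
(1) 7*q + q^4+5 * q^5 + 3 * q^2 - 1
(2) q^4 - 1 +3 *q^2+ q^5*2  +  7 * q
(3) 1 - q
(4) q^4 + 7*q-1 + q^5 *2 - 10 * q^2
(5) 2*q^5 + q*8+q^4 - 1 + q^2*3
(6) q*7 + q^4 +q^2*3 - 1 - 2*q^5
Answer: 2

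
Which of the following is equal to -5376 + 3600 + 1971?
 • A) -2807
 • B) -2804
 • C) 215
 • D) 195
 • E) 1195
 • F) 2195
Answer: D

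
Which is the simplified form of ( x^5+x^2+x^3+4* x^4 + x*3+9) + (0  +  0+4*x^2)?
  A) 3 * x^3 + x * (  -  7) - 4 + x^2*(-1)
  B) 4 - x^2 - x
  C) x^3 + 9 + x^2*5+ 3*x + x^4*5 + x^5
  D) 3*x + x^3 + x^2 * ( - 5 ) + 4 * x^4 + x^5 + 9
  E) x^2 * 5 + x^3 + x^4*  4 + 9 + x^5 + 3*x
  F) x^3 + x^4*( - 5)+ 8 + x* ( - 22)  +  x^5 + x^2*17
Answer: E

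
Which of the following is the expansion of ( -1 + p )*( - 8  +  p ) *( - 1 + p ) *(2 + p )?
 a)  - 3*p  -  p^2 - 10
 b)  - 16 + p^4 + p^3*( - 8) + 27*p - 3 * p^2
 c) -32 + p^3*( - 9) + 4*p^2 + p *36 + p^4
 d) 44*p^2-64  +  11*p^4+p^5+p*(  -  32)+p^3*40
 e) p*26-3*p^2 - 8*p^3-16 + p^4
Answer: e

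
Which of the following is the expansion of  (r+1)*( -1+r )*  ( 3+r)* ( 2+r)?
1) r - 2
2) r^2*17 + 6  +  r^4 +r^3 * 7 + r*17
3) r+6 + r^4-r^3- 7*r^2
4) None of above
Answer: 4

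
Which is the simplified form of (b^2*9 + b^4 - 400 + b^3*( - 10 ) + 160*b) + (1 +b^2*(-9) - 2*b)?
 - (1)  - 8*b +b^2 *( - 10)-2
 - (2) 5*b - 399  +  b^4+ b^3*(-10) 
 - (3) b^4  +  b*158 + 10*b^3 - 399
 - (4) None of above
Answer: 4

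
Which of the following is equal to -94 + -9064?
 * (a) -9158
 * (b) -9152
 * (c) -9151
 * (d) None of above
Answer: a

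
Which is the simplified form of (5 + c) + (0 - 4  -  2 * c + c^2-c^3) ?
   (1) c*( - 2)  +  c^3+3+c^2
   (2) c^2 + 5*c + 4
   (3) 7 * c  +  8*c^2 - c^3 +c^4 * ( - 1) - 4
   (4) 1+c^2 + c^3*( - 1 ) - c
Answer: 4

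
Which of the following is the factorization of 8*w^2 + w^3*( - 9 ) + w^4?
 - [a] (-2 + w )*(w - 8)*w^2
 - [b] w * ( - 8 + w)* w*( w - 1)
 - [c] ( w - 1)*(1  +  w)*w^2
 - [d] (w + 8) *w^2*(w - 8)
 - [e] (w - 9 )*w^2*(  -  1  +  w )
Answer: b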